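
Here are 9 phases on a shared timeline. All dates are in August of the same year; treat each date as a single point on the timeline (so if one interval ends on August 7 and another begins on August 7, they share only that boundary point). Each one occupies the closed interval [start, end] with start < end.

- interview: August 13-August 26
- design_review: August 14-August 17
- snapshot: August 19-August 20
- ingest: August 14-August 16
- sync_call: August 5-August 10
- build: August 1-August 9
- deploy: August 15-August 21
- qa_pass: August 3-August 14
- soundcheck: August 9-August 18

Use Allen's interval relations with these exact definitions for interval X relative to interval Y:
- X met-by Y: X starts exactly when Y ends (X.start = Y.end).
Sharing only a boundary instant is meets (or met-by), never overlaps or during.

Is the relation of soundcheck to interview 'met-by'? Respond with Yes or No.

No

soundcheck = [August 9, August 18], interview = [August 13, August 26].
Actual relation of soundcheck to interview: overlaps.
Asked whether 'met-by' holds → No.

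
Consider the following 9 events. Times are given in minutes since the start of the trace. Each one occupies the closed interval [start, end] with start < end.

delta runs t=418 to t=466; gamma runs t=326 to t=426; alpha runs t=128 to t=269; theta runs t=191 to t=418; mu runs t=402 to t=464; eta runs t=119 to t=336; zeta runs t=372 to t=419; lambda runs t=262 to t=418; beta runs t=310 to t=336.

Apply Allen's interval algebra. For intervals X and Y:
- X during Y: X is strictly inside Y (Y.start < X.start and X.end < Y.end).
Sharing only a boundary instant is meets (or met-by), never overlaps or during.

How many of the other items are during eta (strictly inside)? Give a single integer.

1

Target eta = [t=119, t=336].
alpha [t=128, t=269] → during → counts.
beta [t=310, t=336] → finishes → no.
delta [t=418, t=466] → after → no.
gamma [t=326, t=426] → overlapped-by → no.
lambda [t=262, t=418] → overlapped-by → no.
mu [t=402, t=464] → after → no.
theta [t=191, t=418] → overlapped-by → no.
zeta [t=372, t=419] → after → no.
Total: 1.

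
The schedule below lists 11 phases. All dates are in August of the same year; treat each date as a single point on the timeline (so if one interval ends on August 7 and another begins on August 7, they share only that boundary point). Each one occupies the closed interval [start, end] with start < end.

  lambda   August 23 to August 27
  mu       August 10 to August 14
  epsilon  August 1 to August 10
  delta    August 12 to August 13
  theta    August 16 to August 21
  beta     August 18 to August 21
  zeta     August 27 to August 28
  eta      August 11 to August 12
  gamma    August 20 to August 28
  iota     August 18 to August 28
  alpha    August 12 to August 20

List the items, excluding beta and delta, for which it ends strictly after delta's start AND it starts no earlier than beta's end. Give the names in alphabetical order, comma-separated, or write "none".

lambda, zeta

Conditions: its end is strictly after delta's start (X.end > August 12) AND its start is no earlier than beta's end (X.start >= August 21).
alpha: end August 20 > August 12? ✓; start August 12 >= August 21? ✗ → no.
epsilon: end August 10 > August 12? ✗; start August 1 >= August 21? ✗ → no.
eta: end August 12 > August 12? ✗; start August 11 >= August 21? ✗ → no.
gamma: end August 28 > August 12? ✓; start August 20 >= August 21? ✗ → no.
iota: end August 28 > August 12? ✓; start August 18 >= August 21? ✗ → no.
lambda: end August 27 > August 12? ✓; start August 23 >= August 21? ✓ → yes.
mu: end August 14 > August 12? ✓; start August 10 >= August 21? ✗ → no.
theta: end August 21 > August 12? ✓; start August 16 >= August 21? ✗ → no.
zeta: end August 28 > August 12? ✓; start August 27 >= August 21? ✓ → yes.
Result: lambda, zeta.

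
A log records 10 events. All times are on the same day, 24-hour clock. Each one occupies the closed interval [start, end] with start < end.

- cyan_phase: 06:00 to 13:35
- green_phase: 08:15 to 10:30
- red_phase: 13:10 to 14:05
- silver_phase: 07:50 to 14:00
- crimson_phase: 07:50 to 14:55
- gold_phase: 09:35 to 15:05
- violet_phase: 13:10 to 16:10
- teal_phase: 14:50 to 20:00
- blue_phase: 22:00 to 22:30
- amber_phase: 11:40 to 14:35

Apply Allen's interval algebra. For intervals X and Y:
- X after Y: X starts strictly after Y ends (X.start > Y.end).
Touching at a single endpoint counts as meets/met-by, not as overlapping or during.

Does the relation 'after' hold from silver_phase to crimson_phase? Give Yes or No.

silver_phase = [07:50, 14:00], crimson_phase = [07:50, 14:55].
Actual relation of silver_phase to crimson_phase: starts.
Asked whether 'after' holds → No.

No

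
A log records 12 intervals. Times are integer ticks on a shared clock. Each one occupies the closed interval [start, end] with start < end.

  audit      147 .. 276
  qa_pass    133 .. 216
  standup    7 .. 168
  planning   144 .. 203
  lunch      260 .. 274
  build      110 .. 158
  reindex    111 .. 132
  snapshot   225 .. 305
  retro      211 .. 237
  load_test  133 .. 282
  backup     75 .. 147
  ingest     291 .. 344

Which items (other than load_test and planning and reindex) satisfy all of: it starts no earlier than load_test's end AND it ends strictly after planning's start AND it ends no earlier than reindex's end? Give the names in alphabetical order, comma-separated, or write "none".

Conditions: its start is no earlier than load_test's end (X.start >= 282) AND its end is strictly after planning's start (X.end > 144) AND its end is no earlier than reindex's end (X.end >= 132).
audit: start 147 >= 282? ✗; end 276 > 144? ✓; end 276 >= 132? ✓ → no.
backup: start 75 >= 282? ✗; end 147 > 144? ✓; end 147 >= 132? ✓ → no.
build: start 110 >= 282? ✗; end 158 > 144? ✓; end 158 >= 132? ✓ → no.
ingest: start 291 >= 282? ✓; end 344 > 144? ✓; end 344 >= 132? ✓ → yes.
lunch: start 260 >= 282? ✗; end 274 > 144? ✓; end 274 >= 132? ✓ → no.
qa_pass: start 133 >= 282? ✗; end 216 > 144? ✓; end 216 >= 132? ✓ → no.
retro: start 211 >= 282? ✗; end 237 > 144? ✓; end 237 >= 132? ✓ → no.
snapshot: start 225 >= 282? ✗; end 305 > 144? ✓; end 305 >= 132? ✓ → no.
standup: start 7 >= 282? ✗; end 168 > 144? ✓; end 168 >= 132? ✓ → no.
Result: ingest.

ingest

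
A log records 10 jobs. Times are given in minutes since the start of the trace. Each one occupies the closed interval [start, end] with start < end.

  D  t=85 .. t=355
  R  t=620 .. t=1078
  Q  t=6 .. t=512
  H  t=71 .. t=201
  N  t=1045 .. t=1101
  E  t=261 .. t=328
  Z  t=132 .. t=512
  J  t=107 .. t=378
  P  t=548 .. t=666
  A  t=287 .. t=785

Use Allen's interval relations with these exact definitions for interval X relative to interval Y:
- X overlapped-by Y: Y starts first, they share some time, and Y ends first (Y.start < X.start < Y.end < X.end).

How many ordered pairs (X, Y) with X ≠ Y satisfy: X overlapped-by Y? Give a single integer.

Checking all 90 ordered pairs for relation 'overlapped-by'; matching pairs in alphabetical order:
(A, D): A overlapped-by D ✓
(A, E): A overlapped-by E ✓
(A, J): A overlapped-by J ✓
(A, Q): A overlapped-by Q ✓
(A, Z): A overlapped-by Z ✓
(D, H): D overlapped-by H ✓
(J, D): J overlapped-by D ✓
(J, H): J overlapped-by H ✓
(N, R): N overlapped-by R ✓
(R, A): R overlapped-by A ✓
(R, P): R overlapped-by P ✓
(Z, D): Z overlapped-by D ✓
(Z, H): Z overlapped-by H ✓
(Z, J): Z overlapped-by J ✓
Count: 14.

14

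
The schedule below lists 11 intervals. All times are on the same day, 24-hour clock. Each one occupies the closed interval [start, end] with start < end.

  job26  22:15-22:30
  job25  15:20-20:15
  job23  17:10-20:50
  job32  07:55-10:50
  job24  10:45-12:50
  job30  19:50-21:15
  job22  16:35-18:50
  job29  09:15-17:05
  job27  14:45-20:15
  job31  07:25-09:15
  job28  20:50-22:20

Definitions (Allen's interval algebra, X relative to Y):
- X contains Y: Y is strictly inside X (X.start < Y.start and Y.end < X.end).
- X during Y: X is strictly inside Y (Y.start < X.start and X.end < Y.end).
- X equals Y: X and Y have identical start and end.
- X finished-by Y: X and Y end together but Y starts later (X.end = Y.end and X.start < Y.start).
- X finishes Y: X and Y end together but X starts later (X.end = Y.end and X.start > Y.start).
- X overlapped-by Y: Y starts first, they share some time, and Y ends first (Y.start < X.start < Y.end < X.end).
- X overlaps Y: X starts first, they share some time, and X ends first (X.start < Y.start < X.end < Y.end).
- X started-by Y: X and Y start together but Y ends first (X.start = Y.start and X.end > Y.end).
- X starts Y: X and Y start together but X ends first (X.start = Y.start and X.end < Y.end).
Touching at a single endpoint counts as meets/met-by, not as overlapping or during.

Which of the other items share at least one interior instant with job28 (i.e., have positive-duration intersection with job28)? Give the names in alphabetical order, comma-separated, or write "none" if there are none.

Target job28 = [20:50, 22:20].
job22 [16:35, 18:50] → before → no.
job23 [17:10, 20:50] → meets → no.
job24 [10:45, 12:50] → before → no.
job25 [15:20, 20:15] → before → no.
job26 [22:15, 22:30] → overlapped-by → yes.
job27 [14:45, 20:15] → before → no.
job29 [09:15, 17:05] → before → no.
job30 [19:50, 21:15] → overlaps → yes.
job31 [07:25, 09:15] → before → no.
job32 [07:55, 10:50] → before → no.
Result: job26, job30.

job26, job30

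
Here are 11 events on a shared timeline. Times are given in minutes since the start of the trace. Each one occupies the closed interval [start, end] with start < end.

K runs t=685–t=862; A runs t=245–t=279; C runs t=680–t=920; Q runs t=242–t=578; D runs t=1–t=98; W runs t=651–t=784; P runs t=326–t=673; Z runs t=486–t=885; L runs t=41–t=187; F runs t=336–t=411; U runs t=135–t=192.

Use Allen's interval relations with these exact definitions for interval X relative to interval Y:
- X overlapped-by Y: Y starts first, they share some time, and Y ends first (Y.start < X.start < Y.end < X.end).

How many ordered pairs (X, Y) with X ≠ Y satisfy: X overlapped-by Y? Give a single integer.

9

Checking all 110 ordered pairs for relation 'overlapped-by'; matching pairs in alphabetical order:
(C, W): C overlapped-by W ✓
(C, Z): C overlapped-by Z ✓
(K, W): K overlapped-by W ✓
(L, D): L overlapped-by D ✓
(P, Q): P overlapped-by Q ✓
(U, L): U overlapped-by L ✓
(W, P): W overlapped-by P ✓
(Z, P): Z overlapped-by P ✓
(Z, Q): Z overlapped-by Q ✓
Count: 9.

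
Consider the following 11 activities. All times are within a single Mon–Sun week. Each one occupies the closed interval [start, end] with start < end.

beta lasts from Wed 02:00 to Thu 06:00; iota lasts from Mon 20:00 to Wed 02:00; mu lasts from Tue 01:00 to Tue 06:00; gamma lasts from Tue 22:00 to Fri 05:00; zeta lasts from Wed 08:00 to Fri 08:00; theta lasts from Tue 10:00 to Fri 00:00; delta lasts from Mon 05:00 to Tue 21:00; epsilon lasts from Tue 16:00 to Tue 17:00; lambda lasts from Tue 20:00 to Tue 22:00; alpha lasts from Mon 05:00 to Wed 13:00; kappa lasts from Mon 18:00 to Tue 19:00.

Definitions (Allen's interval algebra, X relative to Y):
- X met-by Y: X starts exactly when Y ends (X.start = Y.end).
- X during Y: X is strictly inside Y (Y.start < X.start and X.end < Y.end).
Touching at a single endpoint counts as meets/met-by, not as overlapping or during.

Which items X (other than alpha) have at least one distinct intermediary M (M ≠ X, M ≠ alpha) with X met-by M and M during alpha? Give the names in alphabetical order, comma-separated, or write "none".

Target alpha = [Mon 05:00, Wed 13:00].
Intermediaries M with M during alpha: epsilon, iota, kappa, lambda, mu.
Via epsilon — items with X met-by epsilon: none.
Via iota — items with X met-by iota: beta.
Via kappa — items with X met-by kappa: none.
Via lambda — items with X met-by lambda: gamma.
Via mu — items with X met-by mu: none.
Union: beta, gamma.

beta, gamma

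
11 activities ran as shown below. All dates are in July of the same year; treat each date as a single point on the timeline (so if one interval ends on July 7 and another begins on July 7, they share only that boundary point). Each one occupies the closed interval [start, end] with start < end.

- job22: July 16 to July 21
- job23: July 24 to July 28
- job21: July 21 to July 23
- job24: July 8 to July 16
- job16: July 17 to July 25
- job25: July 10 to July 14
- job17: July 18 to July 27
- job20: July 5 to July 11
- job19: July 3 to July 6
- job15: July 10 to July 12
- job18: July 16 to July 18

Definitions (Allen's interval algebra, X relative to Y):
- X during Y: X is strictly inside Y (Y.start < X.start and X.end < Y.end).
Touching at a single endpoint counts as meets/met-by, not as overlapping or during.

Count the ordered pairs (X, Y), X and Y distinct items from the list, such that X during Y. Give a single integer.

Checking all 110 ordered pairs for relation 'during'; matching pairs in alphabetical order:
(job15, job24): job15 during job24 ✓
(job21, job16): job21 during job16 ✓
(job21, job17): job21 during job17 ✓
(job25, job24): job25 during job24 ✓
Count: 4.

4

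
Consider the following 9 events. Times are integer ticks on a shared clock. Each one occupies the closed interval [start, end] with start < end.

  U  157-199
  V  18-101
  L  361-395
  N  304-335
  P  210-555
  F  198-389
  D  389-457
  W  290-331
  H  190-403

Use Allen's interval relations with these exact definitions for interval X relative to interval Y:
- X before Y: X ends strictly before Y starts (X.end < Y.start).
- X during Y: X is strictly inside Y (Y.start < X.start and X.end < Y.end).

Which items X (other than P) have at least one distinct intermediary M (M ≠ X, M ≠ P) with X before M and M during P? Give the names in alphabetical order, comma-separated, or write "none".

N, U, V, W

Target P = [210, 555].
Intermediaries M with M during P: D, L, N, W.
Via D — items with X before D: N, U, V, W.
Via L — items with X before L: N, U, V, W.
Via N — items with X before N: U, V.
Via W — items with X before W: U, V.
Union: N, U, V, W.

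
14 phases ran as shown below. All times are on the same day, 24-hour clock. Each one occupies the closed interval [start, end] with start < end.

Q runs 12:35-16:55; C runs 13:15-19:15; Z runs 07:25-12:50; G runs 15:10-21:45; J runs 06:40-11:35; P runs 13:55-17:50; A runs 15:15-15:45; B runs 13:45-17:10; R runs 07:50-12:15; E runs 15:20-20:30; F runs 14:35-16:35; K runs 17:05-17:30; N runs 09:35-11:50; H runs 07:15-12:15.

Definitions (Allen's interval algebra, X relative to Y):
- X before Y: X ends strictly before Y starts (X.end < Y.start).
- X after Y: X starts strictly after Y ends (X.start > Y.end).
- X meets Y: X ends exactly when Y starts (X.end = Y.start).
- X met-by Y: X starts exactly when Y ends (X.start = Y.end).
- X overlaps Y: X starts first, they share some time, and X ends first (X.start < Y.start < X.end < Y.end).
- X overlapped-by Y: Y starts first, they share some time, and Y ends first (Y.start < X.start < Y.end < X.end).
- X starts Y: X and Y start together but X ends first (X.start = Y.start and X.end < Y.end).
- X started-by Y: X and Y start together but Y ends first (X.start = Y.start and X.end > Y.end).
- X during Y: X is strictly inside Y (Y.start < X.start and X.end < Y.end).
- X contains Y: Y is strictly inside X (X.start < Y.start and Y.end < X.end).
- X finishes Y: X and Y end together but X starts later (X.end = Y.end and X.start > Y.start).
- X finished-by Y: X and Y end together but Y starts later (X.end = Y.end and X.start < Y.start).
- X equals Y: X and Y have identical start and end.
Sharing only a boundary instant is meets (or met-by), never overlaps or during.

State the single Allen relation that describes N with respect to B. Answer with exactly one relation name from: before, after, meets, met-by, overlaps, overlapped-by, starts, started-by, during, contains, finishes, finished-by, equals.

before

N = [09:35, 11:50]; B = [13:45, 17:10].
Compare endpoints: N.start < B.start, N.start < B.end, N.end < B.start, N.end < B.end.
That pattern is 'before'.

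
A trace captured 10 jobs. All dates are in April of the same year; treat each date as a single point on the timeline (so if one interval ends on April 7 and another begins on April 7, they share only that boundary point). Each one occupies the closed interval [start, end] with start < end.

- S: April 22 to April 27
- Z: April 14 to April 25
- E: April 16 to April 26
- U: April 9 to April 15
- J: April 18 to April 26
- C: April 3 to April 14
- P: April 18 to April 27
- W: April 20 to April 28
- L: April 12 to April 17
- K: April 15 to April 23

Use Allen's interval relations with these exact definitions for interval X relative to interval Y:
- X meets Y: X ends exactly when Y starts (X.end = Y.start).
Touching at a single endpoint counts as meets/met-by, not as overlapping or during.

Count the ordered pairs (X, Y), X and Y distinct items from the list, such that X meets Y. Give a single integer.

Checking all 90 ordered pairs for relation 'meets'; matching pairs in alphabetical order:
(C, Z): C meets Z ✓
(U, K): U meets K ✓
Count: 2.

2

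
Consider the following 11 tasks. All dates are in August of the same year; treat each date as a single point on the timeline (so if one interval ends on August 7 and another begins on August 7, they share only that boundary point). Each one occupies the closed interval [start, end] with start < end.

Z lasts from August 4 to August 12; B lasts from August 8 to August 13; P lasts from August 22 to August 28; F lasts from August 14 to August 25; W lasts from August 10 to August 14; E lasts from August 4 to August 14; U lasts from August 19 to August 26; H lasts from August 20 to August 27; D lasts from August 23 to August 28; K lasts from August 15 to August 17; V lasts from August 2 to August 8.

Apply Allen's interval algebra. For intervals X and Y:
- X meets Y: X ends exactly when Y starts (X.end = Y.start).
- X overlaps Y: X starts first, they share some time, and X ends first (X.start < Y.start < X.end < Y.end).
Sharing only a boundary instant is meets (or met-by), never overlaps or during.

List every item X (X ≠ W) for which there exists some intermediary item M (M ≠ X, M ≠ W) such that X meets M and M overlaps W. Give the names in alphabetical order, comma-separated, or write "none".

Target W = [August 10, August 14].
Intermediaries M with M overlaps W: B, Z.
Via B — items with X meets B: V.
Via Z — items with X meets Z: none.
Union: V.

V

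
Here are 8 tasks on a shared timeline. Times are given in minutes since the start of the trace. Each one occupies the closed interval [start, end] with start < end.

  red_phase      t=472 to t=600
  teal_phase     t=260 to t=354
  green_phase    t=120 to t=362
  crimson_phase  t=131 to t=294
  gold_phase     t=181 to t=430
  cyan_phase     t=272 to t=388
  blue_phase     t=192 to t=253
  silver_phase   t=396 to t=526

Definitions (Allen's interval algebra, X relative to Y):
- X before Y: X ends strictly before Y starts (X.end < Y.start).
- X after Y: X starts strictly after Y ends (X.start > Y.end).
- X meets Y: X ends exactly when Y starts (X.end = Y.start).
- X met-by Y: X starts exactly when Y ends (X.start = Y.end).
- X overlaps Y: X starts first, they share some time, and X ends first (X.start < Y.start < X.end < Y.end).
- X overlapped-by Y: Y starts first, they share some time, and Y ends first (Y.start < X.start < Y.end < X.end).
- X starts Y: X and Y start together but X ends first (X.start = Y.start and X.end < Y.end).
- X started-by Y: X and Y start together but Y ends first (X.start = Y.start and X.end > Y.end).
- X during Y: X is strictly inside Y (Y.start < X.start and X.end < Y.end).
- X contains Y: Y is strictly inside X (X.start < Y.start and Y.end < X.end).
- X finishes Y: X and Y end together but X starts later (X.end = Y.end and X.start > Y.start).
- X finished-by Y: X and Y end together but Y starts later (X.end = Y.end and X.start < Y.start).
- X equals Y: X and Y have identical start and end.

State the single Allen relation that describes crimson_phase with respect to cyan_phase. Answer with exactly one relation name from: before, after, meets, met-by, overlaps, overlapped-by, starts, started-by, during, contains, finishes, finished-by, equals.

crimson_phase = [t=131, t=294]; cyan_phase = [t=272, t=388].
Compare endpoints: crimson_phase.start < cyan_phase.start, crimson_phase.start < cyan_phase.end, crimson_phase.end > cyan_phase.start, crimson_phase.end < cyan_phase.end.
That pattern is 'overlaps'.

overlaps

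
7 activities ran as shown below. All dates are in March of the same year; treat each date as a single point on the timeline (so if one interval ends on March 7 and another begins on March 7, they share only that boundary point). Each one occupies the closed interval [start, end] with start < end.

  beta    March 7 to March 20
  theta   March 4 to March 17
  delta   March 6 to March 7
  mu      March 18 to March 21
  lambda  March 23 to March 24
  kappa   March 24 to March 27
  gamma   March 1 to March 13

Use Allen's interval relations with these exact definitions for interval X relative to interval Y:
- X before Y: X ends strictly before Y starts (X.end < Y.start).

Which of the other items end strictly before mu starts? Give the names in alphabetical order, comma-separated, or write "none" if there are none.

Target mu = [March 18, March 21].
beta [March 7, March 20] → overlaps → no.
delta [March 6, March 7] → before → yes.
gamma [March 1, March 13] → before → yes.
kappa [March 24, March 27] → after → no.
lambda [March 23, March 24] → after → no.
theta [March 4, March 17] → before → yes.
Result: delta, gamma, theta.

delta, gamma, theta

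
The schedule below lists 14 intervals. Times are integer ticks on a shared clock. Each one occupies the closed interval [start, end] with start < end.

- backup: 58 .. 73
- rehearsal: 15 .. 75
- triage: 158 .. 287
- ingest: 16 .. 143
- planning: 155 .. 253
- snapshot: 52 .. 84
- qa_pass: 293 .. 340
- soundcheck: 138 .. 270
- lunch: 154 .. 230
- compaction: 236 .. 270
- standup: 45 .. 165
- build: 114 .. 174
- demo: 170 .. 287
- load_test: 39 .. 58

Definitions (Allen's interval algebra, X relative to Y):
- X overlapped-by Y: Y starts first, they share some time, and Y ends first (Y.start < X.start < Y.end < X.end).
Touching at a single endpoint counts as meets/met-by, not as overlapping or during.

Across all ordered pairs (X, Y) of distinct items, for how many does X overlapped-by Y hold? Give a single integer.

Checking all 182 ordered pairs for relation 'overlapped-by'; matching pairs in alphabetical order:
(build, ingest): build overlapped-by ingest ✓
(build, standup): build overlapped-by standup ✓
(compaction, planning): compaction overlapped-by planning ✓
(demo, build): demo overlapped-by build ✓
(demo, lunch): demo overlapped-by lunch ✓
(demo, planning): demo overlapped-by planning ✓
(demo, soundcheck): demo overlapped-by soundcheck ✓
(ingest, rehearsal): ingest overlapped-by rehearsal ✓
(lunch, build): lunch overlapped-by build ✓
(lunch, standup): lunch overlapped-by standup ✓
(planning, build): planning overlapped-by build ✓
(planning, lunch): planning overlapped-by lunch ✓
(planning, standup): planning overlapped-by standup ✓
(snapshot, load_test): snapshot overlapped-by load_test ✓
(snapshot, rehearsal): snapshot overlapped-by rehearsal ✓
(soundcheck, build): soundcheck overlapped-by build ✓
(soundcheck, ingest): soundcheck overlapped-by ingest ✓
(soundcheck, standup): soundcheck overlapped-by standup ✓
(standup, ingest): standup overlapped-by ingest ✓
(standup, load_test): standup overlapped-by load_test ✓
(standup, rehearsal): standup overlapped-by rehearsal ✓
(triage, build): triage overlapped-by build ✓
(triage, lunch): triage overlapped-by lunch ✓
(triage, planning): triage overlapped-by planning ✓
... plus 2 further pairs not listed.
Count: 26.

26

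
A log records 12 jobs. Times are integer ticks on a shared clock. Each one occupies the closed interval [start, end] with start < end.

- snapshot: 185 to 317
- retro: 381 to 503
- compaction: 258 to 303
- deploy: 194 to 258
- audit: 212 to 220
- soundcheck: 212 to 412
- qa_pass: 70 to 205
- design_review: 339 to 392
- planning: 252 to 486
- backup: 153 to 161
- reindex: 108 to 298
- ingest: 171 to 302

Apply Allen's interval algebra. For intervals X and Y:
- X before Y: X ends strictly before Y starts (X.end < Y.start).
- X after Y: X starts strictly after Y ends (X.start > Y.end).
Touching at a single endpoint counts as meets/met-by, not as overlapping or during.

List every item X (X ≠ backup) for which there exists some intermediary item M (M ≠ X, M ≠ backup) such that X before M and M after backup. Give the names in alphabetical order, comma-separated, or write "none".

Target backup = [153, 161].
Intermediaries M with M after backup: audit, compaction, deploy, design_review, ingest, planning, retro, snapshot, soundcheck.
Via audit — items with X before audit: qa_pass.
Via compaction — items with X before compaction: audit, qa_pass.
Via deploy — items with X before deploy: none.
Via design_review — items with X before design_review: audit, compaction, deploy, ingest, qa_pass, reindex, snapshot.
Via ingest — items with X before ingest: none.
Via planning — items with X before planning: audit, qa_pass.
Via retro — items with X before retro: audit, compaction, deploy, ingest, qa_pass, reindex, snapshot.
Via snapshot — items with X before snapshot: none.
Via soundcheck — items with X before soundcheck: qa_pass.
Union: audit, compaction, deploy, ingest, qa_pass, reindex, snapshot.

audit, compaction, deploy, ingest, qa_pass, reindex, snapshot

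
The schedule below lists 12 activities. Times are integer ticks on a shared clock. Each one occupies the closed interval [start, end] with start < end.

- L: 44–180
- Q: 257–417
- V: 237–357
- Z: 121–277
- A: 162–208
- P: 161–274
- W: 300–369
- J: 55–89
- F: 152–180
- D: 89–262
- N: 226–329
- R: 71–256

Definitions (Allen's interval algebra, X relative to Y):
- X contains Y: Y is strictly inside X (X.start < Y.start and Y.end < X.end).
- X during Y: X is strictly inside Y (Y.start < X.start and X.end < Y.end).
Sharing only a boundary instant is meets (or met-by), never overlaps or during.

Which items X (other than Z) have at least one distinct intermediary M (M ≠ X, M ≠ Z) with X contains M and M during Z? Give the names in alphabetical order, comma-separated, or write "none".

D, P, R

Target Z = [121, 277].
Intermediaries M with M during Z: A, F, P.
Via A — items with X contains A: D, P, R.
Via F — items with X contains F: D, R.
Via P — items with X contains P: none.
Union: D, P, R.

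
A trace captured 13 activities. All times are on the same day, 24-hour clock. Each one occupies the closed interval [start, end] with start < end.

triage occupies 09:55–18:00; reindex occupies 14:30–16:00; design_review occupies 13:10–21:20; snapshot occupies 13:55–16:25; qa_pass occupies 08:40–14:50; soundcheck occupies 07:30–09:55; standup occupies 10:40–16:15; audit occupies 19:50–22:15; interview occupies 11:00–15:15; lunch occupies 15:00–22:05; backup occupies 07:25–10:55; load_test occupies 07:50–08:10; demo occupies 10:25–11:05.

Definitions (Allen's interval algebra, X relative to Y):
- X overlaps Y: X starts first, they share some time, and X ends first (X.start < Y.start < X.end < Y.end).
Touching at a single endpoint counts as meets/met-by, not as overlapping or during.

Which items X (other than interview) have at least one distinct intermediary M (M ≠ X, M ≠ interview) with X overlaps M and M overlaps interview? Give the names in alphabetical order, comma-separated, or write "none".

backup, soundcheck

Target interview = [11:00, 15:15].
Intermediaries M with M overlaps interview: demo, qa_pass.
Via demo — items with X overlaps demo: backup.
Via qa_pass — items with X overlaps qa_pass: backup, soundcheck.
Union: backup, soundcheck.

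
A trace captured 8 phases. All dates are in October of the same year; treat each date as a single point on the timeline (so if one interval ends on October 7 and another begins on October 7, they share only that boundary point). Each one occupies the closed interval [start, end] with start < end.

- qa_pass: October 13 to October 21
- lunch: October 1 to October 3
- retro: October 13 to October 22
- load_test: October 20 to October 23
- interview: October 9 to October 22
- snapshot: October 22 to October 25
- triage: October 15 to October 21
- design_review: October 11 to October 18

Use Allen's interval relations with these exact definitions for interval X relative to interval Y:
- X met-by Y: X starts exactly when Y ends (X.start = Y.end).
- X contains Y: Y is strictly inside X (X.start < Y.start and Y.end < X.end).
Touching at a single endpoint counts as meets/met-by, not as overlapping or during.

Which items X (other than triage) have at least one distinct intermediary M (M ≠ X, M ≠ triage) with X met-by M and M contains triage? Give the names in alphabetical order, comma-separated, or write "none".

Target triage = [October 15, October 21].
Intermediaries M with M contains triage: interview, retro.
Via interview — items with X met-by interview: snapshot.
Via retro — items with X met-by retro: snapshot.
Union: snapshot.

snapshot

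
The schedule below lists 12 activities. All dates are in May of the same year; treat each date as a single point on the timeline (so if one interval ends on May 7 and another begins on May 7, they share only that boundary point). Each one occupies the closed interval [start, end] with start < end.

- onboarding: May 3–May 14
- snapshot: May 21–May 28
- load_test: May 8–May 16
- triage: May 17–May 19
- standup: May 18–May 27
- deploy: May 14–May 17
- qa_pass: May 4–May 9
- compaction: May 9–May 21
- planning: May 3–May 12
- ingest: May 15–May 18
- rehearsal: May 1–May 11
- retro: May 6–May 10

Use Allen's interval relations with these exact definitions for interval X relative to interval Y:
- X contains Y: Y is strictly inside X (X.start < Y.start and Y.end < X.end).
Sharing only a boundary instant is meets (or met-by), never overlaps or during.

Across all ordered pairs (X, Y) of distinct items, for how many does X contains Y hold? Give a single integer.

9

Checking all 132 ordered pairs for relation 'contains'; matching pairs in alphabetical order:
(compaction, deploy): compaction contains deploy ✓
(compaction, ingest): compaction contains ingest ✓
(compaction, triage): compaction contains triage ✓
(onboarding, qa_pass): onboarding contains qa_pass ✓
(onboarding, retro): onboarding contains retro ✓
(planning, qa_pass): planning contains qa_pass ✓
(planning, retro): planning contains retro ✓
(rehearsal, qa_pass): rehearsal contains qa_pass ✓
(rehearsal, retro): rehearsal contains retro ✓
Count: 9.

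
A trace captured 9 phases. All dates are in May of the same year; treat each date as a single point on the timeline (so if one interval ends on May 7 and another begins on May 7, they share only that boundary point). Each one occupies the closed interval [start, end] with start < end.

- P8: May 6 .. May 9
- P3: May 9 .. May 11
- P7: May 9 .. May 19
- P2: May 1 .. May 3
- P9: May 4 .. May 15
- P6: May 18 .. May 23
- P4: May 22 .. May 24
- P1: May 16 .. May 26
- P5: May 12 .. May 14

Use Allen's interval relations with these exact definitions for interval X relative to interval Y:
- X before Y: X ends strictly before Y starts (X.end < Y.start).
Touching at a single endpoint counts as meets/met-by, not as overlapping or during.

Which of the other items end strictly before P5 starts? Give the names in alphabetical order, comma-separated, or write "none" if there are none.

Target P5 = [May 12, May 14].
P1 [May 16, May 26] → after → no.
P2 [May 1, May 3] → before → yes.
P3 [May 9, May 11] → before → yes.
P4 [May 22, May 24] → after → no.
P6 [May 18, May 23] → after → no.
P7 [May 9, May 19] → contains → no.
P8 [May 6, May 9] → before → yes.
P9 [May 4, May 15] → contains → no.
Result: P2, P3, P8.

P2, P3, P8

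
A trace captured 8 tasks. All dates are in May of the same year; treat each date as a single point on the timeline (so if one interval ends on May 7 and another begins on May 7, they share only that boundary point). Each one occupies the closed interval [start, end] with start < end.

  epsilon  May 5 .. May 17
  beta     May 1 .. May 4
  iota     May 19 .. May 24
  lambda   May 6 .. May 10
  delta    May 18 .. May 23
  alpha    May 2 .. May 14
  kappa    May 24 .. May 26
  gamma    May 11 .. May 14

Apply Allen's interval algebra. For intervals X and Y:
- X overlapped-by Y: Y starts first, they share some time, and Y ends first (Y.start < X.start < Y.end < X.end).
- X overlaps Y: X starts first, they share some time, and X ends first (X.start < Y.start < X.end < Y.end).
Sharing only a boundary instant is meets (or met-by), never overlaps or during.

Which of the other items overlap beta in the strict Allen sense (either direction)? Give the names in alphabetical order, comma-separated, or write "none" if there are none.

alpha

Target beta = [May 1, May 4].
alpha [May 2, May 14] → overlapped-by → yes.
delta [May 18, May 23] → after → no.
epsilon [May 5, May 17] → after → no.
gamma [May 11, May 14] → after → no.
iota [May 19, May 24] → after → no.
kappa [May 24, May 26] → after → no.
lambda [May 6, May 10] → after → no.
Result: alpha.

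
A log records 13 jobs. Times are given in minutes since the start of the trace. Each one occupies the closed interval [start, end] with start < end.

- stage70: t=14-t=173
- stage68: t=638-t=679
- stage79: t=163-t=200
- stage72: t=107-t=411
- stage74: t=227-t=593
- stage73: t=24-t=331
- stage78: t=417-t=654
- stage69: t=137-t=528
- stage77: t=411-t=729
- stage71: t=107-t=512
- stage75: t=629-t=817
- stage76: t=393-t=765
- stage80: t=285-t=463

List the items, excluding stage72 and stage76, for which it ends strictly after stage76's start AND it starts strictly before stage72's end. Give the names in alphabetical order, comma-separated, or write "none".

Conditions: its end is strictly after stage76's start (X.end > t=393) AND its start is strictly before stage72's end (X.start < t=411).
stage68: end t=679 > t=393? ✓; start t=638 < t=411? ✗ → no.
stage69: end t=528 > t=393? ✓; start t=137 < t=411? ✓ → yes.
stage70: end t=173 > t=393? ✗; start t=14 < t=411? ✓ → no.
stage71: end t=512 > t=393? ✓; start t=107 < t=411? ✓ → yes.
stage73: end t=331 > t=393? ✗; start t=24 < t=411? ✓ → no.
stage74: end t=593 > t=393? ✓; start t=227 < t=411? ✓ → yes.
stage75: end t=817 > t=393? ✓; start t=629 < t=411? ✗ → no.
stage77: end t=729 > t=393? ✓; start t=411 < t=411? ✗ → no.
stage78: end t=654 > t=393? ✓; start t=417 < t=411? ✗ → no.
stage79: end t=200 > t=393? ✗; start t=163 < t=411? ✓ → no.
stage80: end t=463 > t=393? ✓; start t=285 < t=411? ✓ → yes.
Result: stage69, stage71, stage74, stage80.

stage69, stage71, stage74, stage80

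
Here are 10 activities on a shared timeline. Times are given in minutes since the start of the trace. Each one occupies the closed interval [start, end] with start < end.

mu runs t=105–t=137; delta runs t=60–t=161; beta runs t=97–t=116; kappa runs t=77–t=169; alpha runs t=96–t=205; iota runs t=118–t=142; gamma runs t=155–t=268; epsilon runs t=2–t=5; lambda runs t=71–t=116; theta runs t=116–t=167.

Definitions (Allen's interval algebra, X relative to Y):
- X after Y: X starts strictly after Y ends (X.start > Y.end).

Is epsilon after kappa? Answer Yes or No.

No

epsilon = [t=2, t=5], kappa = [t=77, t=169].
Actual relation of epsilon to kappa: before.
Asked whether 'after' holds → No.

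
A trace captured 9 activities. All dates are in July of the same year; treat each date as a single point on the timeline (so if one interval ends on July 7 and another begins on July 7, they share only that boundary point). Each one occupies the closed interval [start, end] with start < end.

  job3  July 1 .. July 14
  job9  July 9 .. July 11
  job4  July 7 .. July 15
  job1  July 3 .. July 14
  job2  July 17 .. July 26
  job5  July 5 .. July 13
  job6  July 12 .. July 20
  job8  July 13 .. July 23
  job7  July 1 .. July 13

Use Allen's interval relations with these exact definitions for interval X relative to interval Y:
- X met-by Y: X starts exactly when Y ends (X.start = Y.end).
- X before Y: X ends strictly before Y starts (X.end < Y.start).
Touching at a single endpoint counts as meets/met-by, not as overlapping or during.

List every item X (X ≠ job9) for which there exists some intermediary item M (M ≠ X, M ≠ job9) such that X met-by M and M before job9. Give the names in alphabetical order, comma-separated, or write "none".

Target job9 = [July 9, July 11].
Intermediaries M with M before job9: none.
Union: none.

none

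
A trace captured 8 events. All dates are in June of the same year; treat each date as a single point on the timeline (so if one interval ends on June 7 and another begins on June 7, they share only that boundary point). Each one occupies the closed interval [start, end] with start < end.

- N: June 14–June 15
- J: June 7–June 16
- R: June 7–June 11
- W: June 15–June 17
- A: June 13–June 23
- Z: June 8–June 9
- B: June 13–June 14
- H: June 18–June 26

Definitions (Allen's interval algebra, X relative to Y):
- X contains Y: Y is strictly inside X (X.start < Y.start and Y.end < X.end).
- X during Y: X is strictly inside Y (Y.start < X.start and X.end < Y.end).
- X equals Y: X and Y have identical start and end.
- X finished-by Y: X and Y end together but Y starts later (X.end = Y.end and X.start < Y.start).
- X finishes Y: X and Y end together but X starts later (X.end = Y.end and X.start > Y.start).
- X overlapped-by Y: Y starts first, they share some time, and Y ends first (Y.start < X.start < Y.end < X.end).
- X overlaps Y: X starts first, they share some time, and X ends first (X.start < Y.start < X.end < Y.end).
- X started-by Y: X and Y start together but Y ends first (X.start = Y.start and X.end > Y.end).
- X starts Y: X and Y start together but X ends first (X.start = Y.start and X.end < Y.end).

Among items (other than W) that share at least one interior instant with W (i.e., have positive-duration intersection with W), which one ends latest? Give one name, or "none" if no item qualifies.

Target W = [June 15, June 17].
A [June 13, June 23] → contains → candidate.
B [June 13, June 14] → before → excluded.
H [June 18, June 26] → after → excluded.
J [June 7, June 16] → overlaps → candidate.
N [June 14, June 15] → meets → excluded.
R [June 7, June 11] → before → excluded.
Z [June 8, June 9] → before → excluded.
Among candidates, latest end is June 23 → A.

A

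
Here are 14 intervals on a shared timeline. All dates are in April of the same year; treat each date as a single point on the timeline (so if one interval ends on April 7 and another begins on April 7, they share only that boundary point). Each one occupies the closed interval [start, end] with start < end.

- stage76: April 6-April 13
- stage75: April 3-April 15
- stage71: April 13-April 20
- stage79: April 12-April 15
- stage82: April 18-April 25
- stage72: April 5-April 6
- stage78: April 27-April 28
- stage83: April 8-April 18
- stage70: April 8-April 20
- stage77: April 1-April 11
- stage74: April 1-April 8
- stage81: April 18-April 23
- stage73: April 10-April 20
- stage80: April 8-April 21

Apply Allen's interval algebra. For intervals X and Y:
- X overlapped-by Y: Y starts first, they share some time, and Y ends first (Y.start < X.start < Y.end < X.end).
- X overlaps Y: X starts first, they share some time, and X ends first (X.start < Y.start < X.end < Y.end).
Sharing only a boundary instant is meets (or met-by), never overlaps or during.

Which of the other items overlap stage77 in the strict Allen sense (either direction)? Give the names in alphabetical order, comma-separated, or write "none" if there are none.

Target stage77 = [April 1, April 11].
stage70 [April 8, April 20] → overlapped-by → yes.
stage71 [April 13, April 20] → after → no.
stage72 [April 5, April 6] → during → no.
stage73 [April 10, April 20] → overlapped-by → yes.
stage74 [April 1, April 8] → starts → no.
stage75 [April 3, April 15] → overlapped-by → yes.
stage76 [April 6, April 13] → overlapped-by → yes.
stage78 [April 27, April 28] → after → no.
stage79 [April 12, April 15] → after → no.
stage80 [April 8, April 21] → overlapped-by → yes.
stage81 [April 18, April 23] → after → no.
stage82 [April 18, April 25] → after → no.
stage83 [April 8, April 18] → overlapped-by → yes.
Result: stage70, stage73, stage75, stage76, stage80, stage83.

stage70, stage73, stage75, stage76, stage80, stage83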